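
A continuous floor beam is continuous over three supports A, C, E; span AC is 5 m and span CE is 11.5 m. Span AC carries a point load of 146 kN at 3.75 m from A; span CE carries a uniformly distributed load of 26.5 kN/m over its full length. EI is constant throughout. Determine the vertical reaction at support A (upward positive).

Release continuity at C by inserting a hinge; the redundant is the internal moment M_C. The primary structure is two simply-supported spans AC and CE.
End slopes at the hinge C, treating each span as simply supported:
  span AC: point load 146 at a = 3.75: Pab(L + a)/(6LEI) = 199.6/EI
  span CE: UDL 26.5: wL³/(24EI) = 1679/EI
  relative rotation θ_0 = (199.6 + 1679)/EI = 1879/EI
A unit hogging moment at C produces rotation L₁/(3EI) + L₂/(3EI) = 5.5/EI.
Compatibility: M_C·(L₁+L₂)/(3EI) = θ_0, giving M_C = 341.6 kN·m (hogging).
Span AC, ΣM about A with M_C applied at C: R_C^{AC}·5 = 547.5 + 341.6, so R_C^{AC} = 177.8 kN and R_A = 146 − 177.8 = -31.82 kN.

R_A = -31.82 kN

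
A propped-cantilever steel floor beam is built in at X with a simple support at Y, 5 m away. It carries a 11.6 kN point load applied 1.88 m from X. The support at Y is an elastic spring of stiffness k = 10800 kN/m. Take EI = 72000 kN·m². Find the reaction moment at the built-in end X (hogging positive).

Take the reaction at Y as the redundant and release it; the primary structure is a cantilever fixed at X.
Downward deflection at the released point Y due to the loads:
  point load 11.6 at a = 1.88: Pa²(3L − a)/(6EI) = 89.65/EI
Tip deflection under a unit load at Y: L³/(3EI) = 41.67/EI.
With EI = 72000 kN·m²: δ_0 = 0.001245 m and δ_{YY} = 0.000579 m/kN.
Compatibility — the spring shortens by R_Y/k under the reaction it provides: δ_0 − R_Y·δ_{YY} = R_Y/k. With 1/k = 0.000093 m/kN, R_Y = δ_0 / (δ_{YY} + 1/k) = 0.001245 / (0.000579 + 0.000093) = 1.855 kN.
Moment equilibrium about X: M_X = Σ(load moments about X) − R_Y·L = 21.81 − 1.855×5 = 12.53 kN·m.

M_X = 12.53 kN·m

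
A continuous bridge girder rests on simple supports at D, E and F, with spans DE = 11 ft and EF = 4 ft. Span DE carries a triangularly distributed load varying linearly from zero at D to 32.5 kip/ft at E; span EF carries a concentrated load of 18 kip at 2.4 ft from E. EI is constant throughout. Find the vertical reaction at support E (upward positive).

Take M_E as the redundant. Released structure: two simple spans DE and EF with a hinge at E.
Discontinuity in slope at E on the released structure — sum the simple-span end rotations:
  span DE: triangular load, peak 32.5: w₀L³/(45EI) = 961.3/EI
  span EF: point load 18 at a = 2.4: Pab(L + b)/(6LEI) = 16.13/EI
  relative rotation θ_0 = (961.3 + 16.13)/EI = 977.4/EI
A unit hogging moment at E produces rotation L₁/(3EI) + L₂/(3EI) = 5/EI.
Slope continuity at E: θ_0 = M_E·5/EI, so M_E = 977.4/5 = 195.5 kip·ft (hogging).
Span DE, ΣM about D with M_E applied at E: R_E^{DE}·11 = 1311 + 195.5, so R_E^{DE} = 136.9 kip and R_D = 178.8 − 136.9 = 41.81 kip.
Span EF, ΣM about F: R_E^{EF}·4 = 28.8 + 195.5, so R_E^{EF} = 56.07 kip and R_F = 18 − 56.07 = -38.07 kip.
R_E = 136.9 + 56.07 = 193 kip.

R_E = 193 kip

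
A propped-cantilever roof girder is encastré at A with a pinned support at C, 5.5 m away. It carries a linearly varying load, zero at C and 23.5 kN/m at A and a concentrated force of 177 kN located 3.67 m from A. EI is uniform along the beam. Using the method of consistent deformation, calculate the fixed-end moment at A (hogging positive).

M_A = 191.4 kN·m

Choose R_C as the redundant. The primary structure is the cantilever fixed at A.
Primary-structure tip deflection at C by superposition:
  triangular load, peak 23.5 at the fixed end: w₀L⁴/(30EI) = 716.8/EI
  point load 177 at a = 3.67: Pa²(3L − a)/(6EI) = 5098/EI
  δ_0 = 5815/EI
Flexibility coefficient — unit upward force at C: δ_{CC} = L³/(3EI) = 55.46/EI.
The prop prevents deflection at C: R_C = δ_0/δ_{CC} = 5815/55.46 = 104.8 kN.
Moment equilibrium about A: M_A = Σ(load moments about A) − R_C·L = 768.1 − 104.8×5.5 = 191.4 kN·m.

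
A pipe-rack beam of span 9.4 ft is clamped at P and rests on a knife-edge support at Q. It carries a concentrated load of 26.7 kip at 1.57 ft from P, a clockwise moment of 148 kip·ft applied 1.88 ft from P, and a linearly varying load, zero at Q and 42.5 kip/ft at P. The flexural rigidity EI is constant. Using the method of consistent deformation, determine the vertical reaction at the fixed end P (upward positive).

Choose R_Q as the redundant. The primary structure is the cantilever fixed at P.
Primary-structure tip deflection at Q by superposition:
  point load 26.7 at a = 1.57: Pa²(3L − a)/(6EI) = 292.1/EI
  clockwise couple 148 at a = 1.88: M₀a(2L − a)/(2EI) = 2354/EI
  triangular load, peak 42.5 at the fixed end: w₀L⁴/(30EI) = 11061/EI
  δ_0 = 13707/EI
Tip deflection under a unit load at Q: L³/(3EI) = 276.9/EI.
Compatibility at Q: δ_0 − R_Q·δ_{QQ} = 0, so R_Q = 13707/276.9 = 49.51 kip.
Vertical equilibrium: R_P = ΣP − R_Q = 226.4 − 49.51 = 176.9 kip.

R_P = 176.9 kip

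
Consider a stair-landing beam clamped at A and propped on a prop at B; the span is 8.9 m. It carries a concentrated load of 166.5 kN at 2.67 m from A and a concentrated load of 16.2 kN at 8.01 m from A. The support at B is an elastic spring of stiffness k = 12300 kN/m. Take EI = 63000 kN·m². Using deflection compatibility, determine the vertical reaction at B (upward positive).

Choose R_B as the redundant. The primary structure is the cantilever fixed at A.
Primary-structure tip deflection at B by superposition:
  point load 166.5 at a = 2.67: Pa²(3L − a)/(6EI) = 4754/EI
  point load 16.2 at a = 8.01: Pa²(3L − a)/(6EI) = 3238/EI
  δ_0 = 7991/EI
Flexibility coefficient — unit upward force at B: δ_{BB} = L³/(3EI) = 235/EI.
With EI = 63000 kN·m²: δ_0 = 0.12685 m and δ_{BB} = 0.00373 m/kN.
Compatibility — the spring shortens by R_B/k under the reaction it provides: δ_0 − R_B·δ_{BB} = R_B/k. With 1/k = 0.000081 m/kN, R_B = δ_0 / (δ_{BB} + 1/k) = 0.12685 / (0.00373 + 0.000081) = 33.28 kN.

R_B = 33.28 kN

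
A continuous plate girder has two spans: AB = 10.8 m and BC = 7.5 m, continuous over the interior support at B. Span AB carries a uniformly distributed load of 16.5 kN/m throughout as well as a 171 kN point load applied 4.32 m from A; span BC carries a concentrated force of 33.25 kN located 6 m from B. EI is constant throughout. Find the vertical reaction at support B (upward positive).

Insert a hinge at B; M_B is the redundant, and each span becomes simply supported.
Discontinuity in slope at B on the released structure — sum the simple-span end rotations:
  span AB: UDL 16.5: wL³/(24EI) = 866.1/EI
  span AB: point load 171 at a = 4.32: Pab(L + a)/(6LEI) = 1117/EI
  span BC: point load 33.25 at a = 6: Pab(L + b)/(6LEI) = 59.85/EI
  relative rotation θ_0 = (1983 + 59.85)/EI = 2043/EI
A unit hogging moment at B produces rotation L₁/(3EI) + L₂/(3EI) = 6.1/EI.
Slope continuity at B: θ_0 = M_B·6.1/EI, so M_B = 2043/6.1 = 334.9 kN·m (hogging).
Span AB, ΣM about A with M_B applied at B: R_B^{AB}·10.8 = 1701 + 334.9, so R_B^{AB} = 188.5 kN and R_A = 349.2 − 188.5 = 160.7 kN.
Span BC, ΣM about C: R_B^{BC}·7.5 = 49.88 + 334.9, so R_B^{BC} = 51.3 kN and R_C = 33.25 − 51.3 = -18.05 kN.
R_B = 188.5 + 51.3 = 239.8 kN.

R_B = 239.8 kN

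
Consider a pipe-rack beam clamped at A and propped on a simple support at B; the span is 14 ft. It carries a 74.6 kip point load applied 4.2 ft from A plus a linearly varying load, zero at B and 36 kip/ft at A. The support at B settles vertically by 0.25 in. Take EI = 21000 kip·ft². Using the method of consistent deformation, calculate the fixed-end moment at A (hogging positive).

M_A = 663.5 kip·ft

Take the reaction at B as the redundant and release it; the primary structure is a cantilever fixed at A.
Free-end deflection of the primary structure under the applied loading (downward +):
  point load 74.6 at a = 4.2: Pa²(3L − a)/(6EI) = 8290/EI
  triangular load, peak 36 at the fixed end: w₀L⁴/(30EI) = 46099/EI
  δ_0 = 54390/EI
Tip deflection under a unit load at B: L³/(3EI) = 914.7/EI.
With EI = 21000 kip·ft²: δ_0 = 2.59 ft and δ_{BB} = 0.043556 ft/kip.
Compatibility — the beam at B must follow the support down by 0.02083 ft: δ_0 − R_B·δ_{BB} = 0.02083, so R_B = (2.59 − 0.02083)/0.043556 = 58.99 kip.
Moment equilibrium about A: M_A = Σ(load moments about A) − R_B·L = 1489 − 58.99×14 = 663.5 kip·ft.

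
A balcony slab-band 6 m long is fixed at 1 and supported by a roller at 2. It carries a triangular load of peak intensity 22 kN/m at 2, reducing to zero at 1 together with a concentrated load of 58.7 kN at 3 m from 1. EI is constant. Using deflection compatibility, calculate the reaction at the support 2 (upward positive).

R_2 = 54.64 kN

Release the roller at 2. Primary structure: cantilever fixed at 1.
Deflection at 2 on the released cantilever, summing each load's contribution:
  triangular load, peak 22 at the free end: 11w₀L⁴/(120EI) = 2614/EI
  point load 58.7 at a = 3: Pa²(3L − a)/(6EI) = 1321/EI
  δ_0 = 3934/EI
Flexibility coefficient — unit upward force at 2: δ_{22} = L³/(3EI) = 72/EI.
Compatibility at 2: δ_0 − R_2·δ_{22} = 0, so R_2 = 3934/72 = 54.64 kN.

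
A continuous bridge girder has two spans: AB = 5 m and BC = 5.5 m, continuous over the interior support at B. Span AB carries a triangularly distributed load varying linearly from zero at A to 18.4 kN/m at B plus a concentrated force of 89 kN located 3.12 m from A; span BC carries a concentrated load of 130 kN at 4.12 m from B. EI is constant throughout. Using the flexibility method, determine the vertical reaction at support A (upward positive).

Release continuity at B by inserting a hinge; the redundant is the internal moment M_B. The primary structure is two simply-supported spans AB and BC.
Rotations at B on the released spans (each span's end-slope, ×1/EI):
  span AB: triangular load, peak 18.4: w₀L³/(45EI) = 51.11/EI
  span AB: point load 89 at a = 3.12: Pab(L + a)/(6LEI) = 141.3/EI
  span BC: point load 130 at a = 4.12: Pab(L + b)/(6LEI) = 154.1/EI
  relative rotation θ_0 = (192.4 + 154.1)/EI = 346.5/EI
A unit hogging moment at B produces rotation L₁/(3EI) + L₂/(3EI) = 3.5/EI.
Slope continuity at B: θ_0 = M_B·3.5/EI, so M_B = 346.5/3.5 = 99 kN·m (hogging).
Span AB, ΣM about A with M_B applied at B: R_B^{AB}·5 = 431 + 99, so R_B^{AB} = 106 kN and R_A = 135 − 106 = 29 kN.

R_A = 29 kN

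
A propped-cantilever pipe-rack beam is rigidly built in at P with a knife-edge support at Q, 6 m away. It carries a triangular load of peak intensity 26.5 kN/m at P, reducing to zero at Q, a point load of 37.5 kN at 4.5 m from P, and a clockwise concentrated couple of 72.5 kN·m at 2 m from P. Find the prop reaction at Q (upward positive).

Take the reaction at Q as the redundant and release it; the primary structure is a cantilever fixed at P.
Primary-structure tip deflection at Q by superposition:
  triangular load, peak 26.5 at the fixed end: w₀L⁴/(30EI) = 1145/EI
  point load 37.5 at a = 4.5: Pa²(3L − a)/(6EI) = 1709/EI
  clockwise couple 72.5 at a = 2: M₀a(2L − a)/(2EI) = 725/EI
  δ_0 = 3578/EI
Flexibility coefficient — unit upward force at Q: δ_{QQ} = L³/(3EI) = 72/EI.
Compatibility at Q: δ_0 − R_Q·δ_{QQ} = 0, so R_Q = 3578/72 = 49.7 kN.

R_Q = 49.7 kN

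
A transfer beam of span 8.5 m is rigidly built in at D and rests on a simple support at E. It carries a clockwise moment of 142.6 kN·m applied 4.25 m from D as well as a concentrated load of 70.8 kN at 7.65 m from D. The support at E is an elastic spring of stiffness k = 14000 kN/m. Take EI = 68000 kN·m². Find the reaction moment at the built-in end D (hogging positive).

M_D = 27.55 kN·m

Choose R_E as the redundant. The primary structure is the cantilever fixed at D.
Primary-structure tip deflection at E by superposition:
  clockwise couple 142.6 at a = 4.25: M₀a(2L − a)/(2EI) = 3864/EI
  point load 70.8 at a = 7.65: Pa²(3L − a)/(6EI) = 12327/EI
  δ_0 = 16190/EI
Tip deflection under a unit load at E: L³/(3EI) = 204.7/EI.
With EI = 68000 kN·m²: δ_0 = 0.23809 m and δ_{EE} = 0.00301 m/kN.
Compatibility — the spring shortens by R_E/k under the reaction it provides: δ_0 − R_E·δ_{EE} = R_E/k. With 1/k = 0.000071 m/kN, R_E = δ_0 / (δ_{EE} + 1/k) = 0.23809 / (0.00301 + 0.000071) = 77.26 kN.
Moment equilibrium about D: M_D = Σ(load moments about D) − R_E·L = 684.2 − 77.26×8.5 = 27.55 kN·m.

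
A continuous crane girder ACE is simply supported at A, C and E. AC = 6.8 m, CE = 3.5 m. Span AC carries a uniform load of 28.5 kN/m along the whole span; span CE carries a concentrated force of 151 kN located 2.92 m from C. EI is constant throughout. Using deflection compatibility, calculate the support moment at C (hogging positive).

M_C = 123.2 kN·m

Take M_C as the redundant. Released structure: two simple spans AC and CE with a hinge at C.
Rotations at C on the released spans (each span's end-slope, ×1/EI):
  span AC: UDL 28.5: wL³/(24EI) = 373.4/EI
  span CE: point load 151 at a = 2.92: Pab(L + b)/(6LEI) = 49.69/EI
  relative rotation θ_0 = (373.4 + 49.69)/EI = 423.1/EI
A unit hogging moment at C produces rotation L₁/(3EI) + L₂/(3EI) = 3.433/EI.
Compatibility: M_C·(L₁+L₂)/(3EI) = θ_0, giving M_C = 123.2 kN·m (hogging).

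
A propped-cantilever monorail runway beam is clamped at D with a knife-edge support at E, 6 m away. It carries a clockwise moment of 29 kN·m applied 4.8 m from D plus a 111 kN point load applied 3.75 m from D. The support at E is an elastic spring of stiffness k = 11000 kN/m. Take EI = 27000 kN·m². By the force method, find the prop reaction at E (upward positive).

R_E = 56.52 kN

Take the reaction at E as the redundant and release it; the primary structure is a cantilever fixed at D.
Free-end deflection of the primary structure under the applied loading (downward +):
  clockwise couple 29 at a = 4.8: M₀a(2L − a)/(2EI) = 501.1/EI
  point load 111 at a = 3.75: Pa²(3L − a)/(6EI) = 3707/EI
  δ_0 = 4208/EI
Tip deflection under a unit load at E: L³/(3EI) = 72/EI.
With EI = 27000 kN·m²: δ_0 = 0.15586 m and δ_{EE} = 0.002667 m/kN.
Compatibility — the spring shortens by R_E/k under the reaction it provides: δ_0 − R_E·δ_{EE} = R_E/k. With 1/k = 0.000091 m/kN, R_E = δ_0 / (δ_{EE} + 1/k) = 0.15586 / (0.002667 + 0.000091) = 56.52 kN.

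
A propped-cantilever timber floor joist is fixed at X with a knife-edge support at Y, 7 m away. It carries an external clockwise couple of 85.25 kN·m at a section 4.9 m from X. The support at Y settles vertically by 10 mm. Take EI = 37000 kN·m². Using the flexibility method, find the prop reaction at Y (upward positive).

R_Y = 13.39 kN

Choose R_Y as the redundant. The primary structure is the cantilever fixed at X.
Primary-structure tip deflection at Y by superposition:
  clockwise couple 85.25 at a = 4.9: M₀a(2L − a)/(2EI) = 1901/EI
Tip deflection under a unit load at Y: L³/(3EI) = 114.3/EI.
With EI = 37000 kN·m²: δ_0 = 0.051369 m and δ_{YY} = 0.00309 m/kN.
Compatibility — the beam at Y must follow the support down by 0.01 m: δ_0 − R_Y·δ_{YY} = 0.01, so R_Y = (0.051369 − 0.01)/0.00309 = 13.39 kN.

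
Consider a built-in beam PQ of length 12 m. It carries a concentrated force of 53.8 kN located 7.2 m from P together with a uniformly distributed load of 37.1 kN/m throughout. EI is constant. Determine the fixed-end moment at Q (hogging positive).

M_Q = 538.2 kN·m

Take the two fixed-end moments M_P, M_Q as redundants; the released structure is the simple span PQ.
Simple-span end rotations at P and Q under the given loads:
  at P: point load 53.8 at a = 7.2: Pab(L + b)/(6LEI) = 433.8/EI
  at Q: point load 53.8 at a = 7.2: Pab(L + a)/(6LEI) = 495.8/EI
  at P: UDL 37.1: wL³/(24EI) = 2671/EI
  at Q: UDL 37.1: wL³/(24EI) = 2671/EI
  θ_P0 = 3105/EI,  θ_Q0 = 3167/EI
Flexibility coefficients: a unit moment at one end gives L/(3EI) there and L/(6EI) at the far end, so f₁₁ = f₂₂ = 4/EI and f₁₂ = f₂₁ = 2/EI.
Compatibility — zero rotation at each built-in end:
  4 M_P + 2 M_Q = 3105
  2 M_P + 4 M_Q = 3167
Solving the pair gives M_P = 507.2 kN·m and M_Q = 538.2 kN·m (hogging).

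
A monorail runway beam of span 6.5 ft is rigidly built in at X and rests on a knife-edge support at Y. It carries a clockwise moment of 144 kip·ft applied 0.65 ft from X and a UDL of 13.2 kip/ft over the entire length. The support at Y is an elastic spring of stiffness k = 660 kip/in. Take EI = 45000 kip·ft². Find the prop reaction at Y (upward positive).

Choose R_Y as the redundant. The primary structure is the cantilever fixed at X.
Primary-structure tip deflection at Y by superposition:
  clockwise couple 144 at a = 0.65: M₀a(2L − a)/(2EI) = 578/EI
  UDL 13.2: wL⁴/(8EI) = 2945/EI
  δ_0 = 3523/EI
Tip deflection under a unit load at Y: L³/(3EI) = 91.54/EI.
With EI = 45000 kip·ft²: δ_0 = 0.078296 ft and δ_{YY} = 0.002034 ft/kip.
Compatibility — the spring shortens by R_Y/k under the reaction it provides: δ_0 − R_Y·δ_{YY} = R_Y/k. With 1/k = 1/(660×12) ft/kip = 0.000126 ft/kip, R_Y = δ_0 / (δ_{YY} + 1/k) = 0.078296 / (0.002034 + 0.000126) = 36.24 kip.

R_Y = 36.24 kip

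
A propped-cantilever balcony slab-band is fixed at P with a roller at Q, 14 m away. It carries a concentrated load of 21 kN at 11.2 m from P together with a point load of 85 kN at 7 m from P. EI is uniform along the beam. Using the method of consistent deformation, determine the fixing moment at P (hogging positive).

M_P = 251.3 kN·m

Remove the prop at Q; the released (primary) structure is a cantilever built in at P.
Downward deflection at the released point Q due to the loads:
  point load 21 at a = 11.2: Pa²(3L − a)/(6EI) = 13522/EI
  point load 85 at a = 7: Pa²(3L − a)/(6EI) = 24296/EI
  δ_0 = 37818/EI
Tip deflection under a unit load at Q: L³/(3EI) = 914.7/EI.
Compatibility at Q: δ_0 − R_Q·δ_{QQ} = 0, so R_Q = 37818/914.7 = 41.35 kN.
Moment equilibrium about P: M_P = Σ(load moments about P) − R_Q·L = 830.2 − 41.35×14 = 251.3 kN·m.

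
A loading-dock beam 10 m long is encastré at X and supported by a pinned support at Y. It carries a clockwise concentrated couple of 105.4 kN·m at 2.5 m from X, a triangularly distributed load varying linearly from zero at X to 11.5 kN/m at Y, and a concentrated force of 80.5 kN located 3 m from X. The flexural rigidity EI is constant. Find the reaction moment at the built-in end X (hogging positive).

Remove the prop at Y; the released (primary) structure is a cantilever built in at X.
Primary-structure tip deflection at Y by superposition:
  clockwise couple 105.4 at a = 2.5: M₀a(2L − a)/(2EI) = 2306/EI
  triangular load, peak 11.5 at the free end: 11w₀L⁴/(120EI) = 10542/EI
  point load 80.5 at a = 3: Pa²(3L − a)/(6EI) = 3260/EI
  δ_0 = 16108/EI
Flexibility coefficient — unit upward force at Y: δ_{YY} = L³/(3EI) = 333.3/EI.
The prop prevents deflection at Y: R_Y = δ_0/δ_{YY} = 16108/333.3 = 48.32 kN.
Moment equilibrium about X: M_X = Σ(load moments about X) − R_Y·L = 730.2 − 48.32×10 = 247 kN·m.

M_X = 247 kN·m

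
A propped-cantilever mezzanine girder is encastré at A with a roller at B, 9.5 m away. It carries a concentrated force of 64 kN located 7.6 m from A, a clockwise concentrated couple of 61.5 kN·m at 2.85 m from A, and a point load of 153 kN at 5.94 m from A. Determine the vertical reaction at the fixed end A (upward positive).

Remove the prop at B; the released (primary) structure is a cantilever built in at A.
Deflection at B on the released cantilever, summing each load's contribution:
  point load 64 at a = 7.6: Pa²(3L − a)/(6EI) = 12877/EI
  clockwise couple 61.5 at a = 2.85: M₀a(2L − a)/(2EI) = 1415/EI
  point load 153 at a = 5.94: Pa²(3L − a)/(6EI) = 20298/EI
  δ_0 = 34590/EI
Tip deflection under a unit load at B: L³/(3EI) = 285.8/EI.
The prop prevents deflection at B: R_B = δ_0/δ_{BB} = 34590/285.8 = 121 kN.
Vertical equilibrium: R_A = ΣP − R_B = 217 − 121 = 95.97 kN.

R_A = 95.97 kN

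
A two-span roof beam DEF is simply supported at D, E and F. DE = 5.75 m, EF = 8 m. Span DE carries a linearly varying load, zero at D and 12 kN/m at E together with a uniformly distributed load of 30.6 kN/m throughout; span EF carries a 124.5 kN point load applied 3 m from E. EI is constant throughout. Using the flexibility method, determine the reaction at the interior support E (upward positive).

R_E = 240.9 kN

Take M_E as the redundant. Released structure: two simple spans DE and EF with a hinge at E.
Discontinuity in slope at E on the released structure — sum the simple-span end rotations:
  span DE: triangular load, peak 12: w₀L³/(45EI) = 50.7/EI
  span DE: UDL 30.6: wL³/(24EI) = 242.4/EI
  span EF: point load 124.5 at a = 3: Pab(L + b)/(6LEI) = 505.8/EI
  relative rotation θ_0 = (293.1 + 505.8)/EI = 798.9/EI
A unit hogging moment at E produces rotation L₁/(3EI) + L₂/(3EI) = 4.583/EI.
Slope continuity at E: θ_0 = M_E·4.583/EI, so M_E = 798.9/4.583 = 174.3 kN·m (hogging).
Span DE, ΣM about D with M_E applied at E: R_E^{DE}·5.75 = 638.1 + 174.3, so R_E^{DE} = 141.3 kN and R_D = 210.4 − 141.3 = 69.16 kN.
Span EF, ΣM about F: R_E^{EF}·8 = 622.5 + 174.3, so R_E^{EF} = 99.6 kN and R_F = 124.5 − 99.6 = 24.9 kN.
R_E = 141.3 + 99.6 = 240.9 kN.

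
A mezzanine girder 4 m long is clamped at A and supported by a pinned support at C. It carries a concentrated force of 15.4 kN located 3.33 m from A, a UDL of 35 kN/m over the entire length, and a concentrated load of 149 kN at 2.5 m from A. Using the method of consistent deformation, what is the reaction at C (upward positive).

R_C = 133.2 kN

Remove the prop at C; the released (primary) structure is a cantilever built in at A.
Deflection at C on the released cantilever, summing each load's contribution:
  point load 15.4 at a = 3.33: Pa²(3L − a)/(6EI) = 246.8/EI
  UDL 35: wL⁴/(8EI) = 1120/EI
  point load 149 at a = 2.5: Pa²(3L − a)/(6EI) = 1474/EI
  δ_0 = 2841/EI
Tip deflection under a unit load at C: L³/(3EI) = 21.33/EI.
The prop prevents deflection at C: R_C = δ_0/δ_{CC} = 2841/21.33 = 133.2 kN.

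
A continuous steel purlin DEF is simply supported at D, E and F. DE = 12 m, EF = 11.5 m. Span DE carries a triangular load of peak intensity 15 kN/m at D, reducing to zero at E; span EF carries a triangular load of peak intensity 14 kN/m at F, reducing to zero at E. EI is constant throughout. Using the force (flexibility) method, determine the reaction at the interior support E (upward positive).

R_E = 76.79 kN

Release continuity at E by inserting a hinge; the redundant is the internal moment M_E. The primary structure is two simply-supported spans DE and EF.
End slopes at the hinge E, treating each span as simply supported:
  span DE: triangular load, peak 15: 7w₀L³/(360EI) = 504/EI
  span EF: triangular load, peak 14: 7w₀L³/(360EI) = 414/EI
  relative rotation θ_0 = (504 + 414)/EI = 918/EI
A unit hogging moment at E produces rotation L₁/(3EI) + L₂/(3EI) = 7.833/EI.
Slope continuity at E: θ_0 = M_E·7.833/EI, so M_E = 918/7.833 = 117.2 kN·m (hogging).
Span DE, ΣM about D with M_E applied at E: R_E^{DE}·12 = 360 + 117.2, so R_E^{DE} = 39.77 kN and R_D = 90 − 39.77 = 50.23 kN.
Span EF, ΣM about F: R_E^{EF}·11.5 = 308.6 + 117.2, so R_E^{EF} = 37.02 kN and R_F = 80.5 − 37.02 = 43.48 kN.
R_E = 39.77 + 37.02 = 76.79 kN.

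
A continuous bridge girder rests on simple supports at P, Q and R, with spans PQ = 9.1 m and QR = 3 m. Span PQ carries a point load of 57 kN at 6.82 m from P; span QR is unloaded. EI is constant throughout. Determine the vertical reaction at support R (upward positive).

R_R = -21.36 kN

Insert a hinge at Q; M_Q is the redundant, and each span becomes simply supported.
Discontinuity in slope at Q on the released structure — sum the simple-span end rotations:
  span PQ: point load 57 at a = 6.82: Pab(L + a)/(6LEI) = 258.4/EI
  relative rotation θ_0 = (258.4 + 0)/EI = 258.4/EI
A unit hogging moment at Q produces rotation L₁/(3EI) + L₂/(3EI) = 4.033/EI.
Slope continuity at Q: θ_0 = M_Q·4.033/EI, so M_Q = 258.4/4.033 = 64.07 kN·m (hogging).
Span QR, ΣM about R: R_Q^{QR}·3 = 0 + 64.07, so R_Q^{QR} = 21.36 kN and R_R = 0 − 21.36 = -21.36 kN.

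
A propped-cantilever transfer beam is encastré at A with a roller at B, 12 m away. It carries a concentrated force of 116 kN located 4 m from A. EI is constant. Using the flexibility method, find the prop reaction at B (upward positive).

R_B = 17.19 kN

Remove the prop at B; the released (primary) structure is a cantilever built in at A.
Deflection at B on the released cantilever, summing each load's contribution:
  point load 116 at a = 4: Pa²(3L − a)/(6EI) = 9899/EI
Tip deflection under a unit load at B: L³/(3EI) = 576/EI.
The prop prevents deflection at B: R_B = δ_0/δ_{BB} = 9899/576 = 17.19 kN.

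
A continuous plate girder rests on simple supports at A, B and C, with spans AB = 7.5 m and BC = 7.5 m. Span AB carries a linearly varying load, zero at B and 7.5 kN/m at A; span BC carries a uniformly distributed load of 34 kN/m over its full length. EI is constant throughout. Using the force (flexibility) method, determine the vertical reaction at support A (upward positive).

Insert a hinge at B; M_B is the redundant, and each span becomes simply supported.
Rotations at B on the released spans (each span's end-slope, ×1/EI):
  span AB: triangular load, peak 7.5: 7w₀L³/(360EI) = 61.52/EI
  span BC: UDL 34: wL³/(24EI) = 597.7/EI
  relative rotation θ_0 = (61.52 + 597.7)/EI = 659.2/EI
A unit hogging moment at B produces rotation L₁/(3EI) + L₂/(3EI) = 5/EI.
Slope continuity at B: θ_0 = M_B·5/EI, so M_B = 659.2/5 = 131.8 kN·m (hogging).
Span AB, ΣM about A with M_B applied at B: R_B^{AB}·7.5 = 70.31 + 131.8, so R_B^{AB} = 26.95 kN and R_A = 28.12 − 26.95 = 1.172 kN.

R_A = 1.172 kN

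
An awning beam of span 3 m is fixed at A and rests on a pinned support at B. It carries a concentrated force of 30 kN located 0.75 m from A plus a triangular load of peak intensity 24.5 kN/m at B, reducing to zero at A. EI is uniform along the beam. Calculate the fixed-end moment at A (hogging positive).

Take the reaction at B as the redundant and release it; the primary structure is a cantilever fixed at A.
Free-end deflection of the primary structure under the applied loading (downward +):
  point load 30 at a = 0.75: Pa²(3L − a)/(6EI) = 23.2/EI
  triangular load, peak 24.5 at the free end: 11w₀L⁴/(120EI) = 181.9/EI
  δ_0 = 205.1/EI
Tip deflection under a unit load at B: L³/(3EI) = 9/EI.
Compatibility at B: δ_0 − R_B·δ_{BB} = 0, so R_B = 205.1/9 = 22.79 kN.
Moment equilibrium about A: M_A = Σ(load moments about A) − R_B·L = 96 − 22.79×3 = 27.63 kN·m.

M_A = 27.63 kN·m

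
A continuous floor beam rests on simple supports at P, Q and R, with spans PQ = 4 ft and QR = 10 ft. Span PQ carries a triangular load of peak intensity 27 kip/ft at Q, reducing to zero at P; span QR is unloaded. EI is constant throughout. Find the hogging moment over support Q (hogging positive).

Release continuity at Q by inserting a hinge; the redundant is the internal moment M_Q. The primary structure is two simply-supported spans PQ and QR.
End slopes at the hinge Q, treating each span as simply supported:
  span PQ: triangular load, peak 27: w₀L³/(45EI) = 38.4/EI
  relative rotation θ_0 = (38.4 + 0)/EI = 38.4/EI
A unit hogging moment at Q produces rotation L₁/(3EI) + L₂/(3EI) = 4.667/EI.
Compatibility: M_Q·(L₁+L₂)/(3EI) = θ_0, giving M_Q = 8.229 kip·ft (hogging).

M_Q = 8.229 kip·ft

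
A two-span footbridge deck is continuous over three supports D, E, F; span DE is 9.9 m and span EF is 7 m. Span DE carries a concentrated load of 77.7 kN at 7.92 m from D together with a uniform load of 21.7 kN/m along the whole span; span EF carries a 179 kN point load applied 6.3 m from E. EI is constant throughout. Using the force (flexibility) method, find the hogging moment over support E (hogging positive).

M_E = 246.3 kN·m

Take M_E as the redundant. Released structure: two simple spans DE and EF with a hinge at E.
Discontinuity in slope at E on the released structure — sum the simple-span end rotations:
  span DE: point load 77.7 at a = 7.92: Pab(L + a)/(6LEI) = 365.5/EI
  span DE: UDL 21.7: wL³/(24EI) = 877.3/EI
  span EF: point load 179 at a = 6.3: Pab(L + b)/(6LEI) = 144.7/EI
  relative rotation θ_0 = (1243 + 144.7)/EI = 1388/EI
A unit hogging moment at E produces rotation L₁/(3EI) + L₂/(3EI) = 5.633/EI.
Slope continuity at E: θ_0 = M_E·5.633/EI, so M_E = 1388/5.633 = 246.3 kN·m (hogging).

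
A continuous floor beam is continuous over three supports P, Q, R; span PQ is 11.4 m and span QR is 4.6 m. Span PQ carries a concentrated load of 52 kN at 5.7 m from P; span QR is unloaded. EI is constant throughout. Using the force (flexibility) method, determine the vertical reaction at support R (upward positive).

Take M_Q as the redundant. Released structure: two simple spans PQ and QR with a hinge at Q.
Discontinuity in slope at Q on the released structure — sum the simple-span end rotations:
  span PQ: point load 52 at a = 5.7: Pab(L + a)/(6LEI) = 422.4/EI
  relative rotation θ_0 = (422.4 + 0)/EI = 422.4/EI
A unit hogging moment at Q produces rotation L₁/(3EI) + L₂/(3EI) = 5.333/EI.
Slope continuity at Q: θ_0 = M_Q·5.333/EI, so M_Q = 422.4/5.333 = 79.19 kN·m (hogging).
Span QR, ΣM about R: R_Q^{QR}·4.6 = 0 + 79.19, so R_Q^{QR} = 17.22 kN and R_R = 0 − 17.22 = -17.22 kN.

R_R = -17.22 kN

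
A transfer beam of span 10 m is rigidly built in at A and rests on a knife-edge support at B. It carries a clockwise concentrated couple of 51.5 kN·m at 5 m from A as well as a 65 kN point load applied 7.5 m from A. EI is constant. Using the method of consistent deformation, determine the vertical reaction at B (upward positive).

R_B = 46.93 kN

Take the reaction at B as the redundant and release it; the primary structure is a cantilever fixed at A.
Free-end deflection of the primary structure under the applied loading (downward +):
  clockwise couple 51.5 at a = 5: M₀a(2L − a)/(2EI) = 1931/EI
  point load 65 at a = 7.5: Pa²(3L − a)/(6EI) = 13711/EI
  δ_0 = 15642/EI
Tip deflection under a unit load at B: L³/(3EI) = 333.3/EI.
Compatibility at B: δ_0 − R_B·δ_{BB} = 0, so R_B = 15642/333.3 = 46.93 kN.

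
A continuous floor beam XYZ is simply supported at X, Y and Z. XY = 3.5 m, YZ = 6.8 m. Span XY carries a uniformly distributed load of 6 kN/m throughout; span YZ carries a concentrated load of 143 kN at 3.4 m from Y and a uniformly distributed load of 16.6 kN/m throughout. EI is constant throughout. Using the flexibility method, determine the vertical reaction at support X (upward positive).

Insert a hinge at Y; M_Y is the redundant, and each span becomes simply supported.
Rotations at Y on the released spans (each span's end-slope, ×1/EI):
  span XY: UDL 6: wL³/(24EI) = 10.72/EI
  span YZ: point load 143 at a = 3.4: Pab(L + b)/(6LEI) = 413.3/EI
  span YZ: UDL 16.6: wL³/(24EI) = 217.5/EI
  relative rotation θ_0 = (10.72 + 630.8)/EI = 641.5/EI
A unit hogging moment at Y produces rotation L₁/(3EI) + L₂/(3EI) = 3.433/EI.
Slope continuity at Y: θ_0 = M_Y·3.433/EI, so M_Y = 641.5/3.433 = 186.8 kN·m (hogging).
Span XY, ΣM about X with M_Y applied at Y: R_Y^{XY}·3.5 = 36.75 + 186.8, so R_Y^{XY} = 63.88 kN and R_X = 21 − 63.88 = -42.88 kN.

R_X = -42.88 kN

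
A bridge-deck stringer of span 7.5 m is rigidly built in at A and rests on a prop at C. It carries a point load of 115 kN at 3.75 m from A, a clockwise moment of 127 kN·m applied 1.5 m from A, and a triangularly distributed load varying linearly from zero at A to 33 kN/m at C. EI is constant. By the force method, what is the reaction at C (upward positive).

R_C = 113.1 kN

Remove the prop at C; the released (primary) structure is a cantilever built in at A.
Deflection at C on the released cantilever, summing each load's contribution:
  point load 115 at a = 3.75: Pa²(3L − a)/(6EI) = 5054/EI
  clockwise couple 127 at a = 1.5: M₀a(2L − a)/(2EI) = 1286/EI
  triangular load, peak 33 at the free end: 11w₀L⁴/(120EI) = 9571/EI
  δ_0 = 15911/EI
Tip deflection under a unit load at C: L³/(3EI) = 140.6/EI.
Compatibility at C: δ_0 − R_C·δ_{CC} = 0, so R_C = 15911/140.6 = 113.1 kN.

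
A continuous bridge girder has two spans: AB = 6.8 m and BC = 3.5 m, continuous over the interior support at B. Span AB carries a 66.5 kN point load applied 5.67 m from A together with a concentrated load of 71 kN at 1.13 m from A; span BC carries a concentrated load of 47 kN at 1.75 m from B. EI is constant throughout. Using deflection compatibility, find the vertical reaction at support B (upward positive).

Take M_B as the redundant. Released structure: two simple spans AB and BC with a hinge at B.
Discontinuity in slope at B on the released structure — sum the simple-span end rotations:
  span AB: point load 66.5 at a = 5.67: Pab(L + a)/(6LEI) = 130.2/EI
  span AB: point load 71 at a = 1.13: Pab(L + a)/(6LEI) = 88.42/EI
  span BC: point load 47 at a = 1.75: Pab(L + b)/(6LEI) = 35.98/EI
  relative rotation θ_0 = (218.6 + 35.98)/EI = 254.6/EI
A unit hogging moment at B produces rotation L₁/(3EI) + L₂/(3EI) = 3.433/EI.
Slope continuity at B: θ_0 = M_B·3.433/EI, so M_B = 254.6/3.433 = 74.16 kN·m (hogging).
Span AB, ΣM about A with M_B applied at B: R_B^{AB}·6.8 = 457.3 + 74.16, so R_B^{AB} = 78.15 kN and R_A = 137.5 − 78.15 = 59.35 kN.
Span BC, ΣM about C: R_B^{BC}·3.5 = 82.25 + 74.16, so R_B^{BC} = 44.69 kN and R_C = 47 − 44.69 = 2.311 kN.
R_B = 78.15 + 44.69 = 122.8 kN.

R_B = 122.8 kN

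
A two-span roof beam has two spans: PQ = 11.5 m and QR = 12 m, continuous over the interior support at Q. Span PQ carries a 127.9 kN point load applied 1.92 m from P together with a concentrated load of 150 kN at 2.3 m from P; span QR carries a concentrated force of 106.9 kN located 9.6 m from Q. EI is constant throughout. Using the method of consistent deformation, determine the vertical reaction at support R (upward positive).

R_R = 68.66 kN

Insert a hinge at Q; M_Q is the redundant, and each span becomes simply supported.
Discontinuity in slope at Q on the released structure — sum the simple-span end rotations:
  span PQ: point load 127.9 at a = 1.92: Pab(L + a)/(6LEI) = 457.6/EI
  span PQ: point load 150 at a = 2.3: Pab(L + a)/(6LEI) = 634.8/EI
  span QR: point load 106.9 at a = 9.6: Pab(L + b)/(6LEI) = 492.6/EI
  relative rotation θ_0 = (1092 + 492.6)/EI = 1585/EI
A unit hogging moment at Q produces rotation L₁/(3EI) + L₂/(3EI) = 7.833/EI.
Compatibility: M_Q·(L₁+L₂)/(3EI) = θ_0, giving M_Q = 202.3 kN·m (hogging).
Span QR, ΣM about R: R_Q^{QR}·12 = 256.6 + 202.3, so R_Q^{QR} = 38.24 kN and R_R = 106.9 − 38.24 = 68.66 kN.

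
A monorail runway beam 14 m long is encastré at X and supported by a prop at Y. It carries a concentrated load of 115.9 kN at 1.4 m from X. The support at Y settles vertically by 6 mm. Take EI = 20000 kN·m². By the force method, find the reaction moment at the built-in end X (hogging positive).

Remove the prop at Y; the released (primary) structure is a cantilever built in at X.
Primary-structure tip deflection at Y by superposition:
  point load 115.9 at a = 1.4: Pa²(3L − a)/(6EI) = 1537/EI
Tip deflection under a unit load at Y: L³/(3EI) = 914.7/EI.
With EI = 20000 kN·m²: δ_0 = 0.076857 m and δ_{YY} = 0.045733 m/kN.
Compatibility — the beam at Y must follow the support down by 0.006 m: δ_0 − R_Y·δ_{YY} = 0.006, so R_Y = (0.076857 − 0.006)/0.045733 = 1.549 kN.
Moment equilibrium about X: M_X = Σ(load moments about X) − R_Y·L = 162.3 − 1.549×14 = 140.6 kN·m.

M_X = 140.6 kN·m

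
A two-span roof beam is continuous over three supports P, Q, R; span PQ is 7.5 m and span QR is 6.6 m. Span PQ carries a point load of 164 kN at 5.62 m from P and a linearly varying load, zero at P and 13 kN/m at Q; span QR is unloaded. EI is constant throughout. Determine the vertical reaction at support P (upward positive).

Release continuity at Q by inserting a hinge; the redundant is the internal moment M_Q. The primary structure is two simply-supported spans PQ and QR.
Rotations at Q on the released spans (each span's end-slope, ×1/EI):
  span PQ: point load 164 at a = 5.62: Pab(L + a)/(6LEI) = 505.2/EI
  span PQ: triangular load, peak 13: w₀L³/(45EI) = 121.9/EI
  relative rotation θ_0 = (627.1 + 0)/EI = 627.1/EI
A unit hogging moment at Q produces rotation L₁/(3EI) + L₂/(3EI) = 4.7/EI.
Compatibility: M_Q·(L₁+L₂)/(3EI) = θ_0, giving M_Q = 133.4 kN·m (hogging).
Span PQ, ΣM about P with M_Q applied at Q: R_Q^{PQ}·7.5 = 1165 + 133.4, so R_Q^{PQ} = 173.2 kN and R_P = 212.8 − 173.2 = 39.57 kN.

R_P = 39.57 kN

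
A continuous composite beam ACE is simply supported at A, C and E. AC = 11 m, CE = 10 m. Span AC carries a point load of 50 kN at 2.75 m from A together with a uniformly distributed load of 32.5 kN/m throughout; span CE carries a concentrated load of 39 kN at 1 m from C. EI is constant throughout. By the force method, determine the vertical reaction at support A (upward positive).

Insert a hinge at C; M_C is the redundant, and each span becomes simply supported.
End slopes at the hinge C, treating each span as simply supported:
  span AC: point load 50 at a = 2.75: Pab(L + a)/(6LEI) = 236.3/EI
  span AC: UDL 32.5: wL³/(24EI) = 1802/EI
  span CE: point load 39 at a = 1: Pab(L + b)/(6LEI) = 111.2/EI
  relative rotation θ_0 = (2039 + 111.2)/EI = 2150/EI
A unit hogging moment at C produces rotation L₁/(3EI) + L₂/(3EI) = 7/EI.
Slope continuity at C: θ_0 = M_C·7/EI, so M_C = 2150/7 = 307.1 kN·m (hogging).
Span AC, ΣM about A with M_C applied at C: R_C^{AC}·11 = 2104 + 307.1, so R_C^{AC} = 219.2 kN and R_A = 407.5 − 219.2 = 188.3 kN.

R_A = 188.3 kN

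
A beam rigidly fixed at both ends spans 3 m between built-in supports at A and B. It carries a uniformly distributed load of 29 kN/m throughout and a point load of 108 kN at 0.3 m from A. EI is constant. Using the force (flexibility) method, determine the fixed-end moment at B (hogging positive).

Take the two fixed-end moments M_A, M_B as redundants; the released structure is the simple span AB.
End rotations of the released simple span under the applied load (×1/EI):
  at A: UDL 29: wL³/(24EI) = 32.62/EI
  at B: UDL 29: wL³/(24EI) = 32.62/EI
  at A: point load 108 at a = 0.3: Pab(L + b)/(6LEI) = 27.7/EI
  at B: point load 108 at a = 0.3: Pab(L + a)/(6LEI) = 16.04/EI
  θ_A0 = 60.33/EI,  θ_B0 = 48.66/EI
Flexibility coefficients: a unit moment at one end gives L/(3EI) there and L/(6EI) at the far end, so f₁₁ = f₂₂ = 1/EI and f₁₂ = f₂₁ = 0.5/EI.
Compatibility — zero rotation at each built-in end:
  1 M_A + 0.5 M_B = 60.33
  0.5 M_A + 1 M_B = 48.66
Solving the pair gives M_A = 47.99 kN·m and M_B = 24.67 kN·m (hogging).

M_B = 24.67 kN·m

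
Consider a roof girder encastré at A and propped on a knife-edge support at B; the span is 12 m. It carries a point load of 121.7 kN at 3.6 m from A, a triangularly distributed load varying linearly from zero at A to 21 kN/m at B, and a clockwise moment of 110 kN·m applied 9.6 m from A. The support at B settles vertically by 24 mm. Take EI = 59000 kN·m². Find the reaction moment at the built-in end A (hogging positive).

M_A = 418.2 kN·m

Release the roller at B. Primary structure: cantilever fixed at A.
Downward deflection at the released point B due to the loads:
  point load 121.7 at a = 3.6: Pa²(3L − a)/(6EI) = 8517/EI
  triangular load, peak 21 at the free end: 11w₀L⁴/(120EI) = 39917/EI
  clockwise couple 110 at a = 9.6: M₀a(2L − a)/(2EI) = 7603/EI
  δ_0 = 56037/EI
Flexibility coefficient — unit upward force at B: δ_{BB} = L³/(3EI) = 576/EI.
With EI = 59000 kN·m²: δ_0 = 0.94978 m and δ_{BB} = 0.009763 m/kN.
Compatibility — the beam at B must follow the support down by 0.024 m: δ_0 − R_B·δ_{BB} = 0.024, so R_B = (0.94978 − 0.024)/0.009763 = 94.83 kN.
Moment equilibrium about A: M_A = Σ(load moments about A) − R_B·L = 1556 − 94.83×12 = 418.2 kN·m.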